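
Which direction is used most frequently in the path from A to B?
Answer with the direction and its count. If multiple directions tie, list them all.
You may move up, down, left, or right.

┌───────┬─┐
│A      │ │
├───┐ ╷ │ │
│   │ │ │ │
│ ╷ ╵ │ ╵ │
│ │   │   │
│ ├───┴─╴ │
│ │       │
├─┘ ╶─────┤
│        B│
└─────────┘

Directions: right, right, right, down, down, right, down, left, left, left, down, right, right, right
Counts: {'right': 7, 'down': 4, 'left': 3}
Most common: right (7 times)

Solution:

┌───────┬─┐
│A → → ↓│ │
├───┐ ╷ │ │
│   │ │↓│ │
│ ╷ ╵ │ ╵ │
│ │   │↳ ↓│
│ ├───┴─╴ │
│ │↓ ← ← ↲│
├─┘ ╶─────┤
│  ↳ → → B│
└─────────┘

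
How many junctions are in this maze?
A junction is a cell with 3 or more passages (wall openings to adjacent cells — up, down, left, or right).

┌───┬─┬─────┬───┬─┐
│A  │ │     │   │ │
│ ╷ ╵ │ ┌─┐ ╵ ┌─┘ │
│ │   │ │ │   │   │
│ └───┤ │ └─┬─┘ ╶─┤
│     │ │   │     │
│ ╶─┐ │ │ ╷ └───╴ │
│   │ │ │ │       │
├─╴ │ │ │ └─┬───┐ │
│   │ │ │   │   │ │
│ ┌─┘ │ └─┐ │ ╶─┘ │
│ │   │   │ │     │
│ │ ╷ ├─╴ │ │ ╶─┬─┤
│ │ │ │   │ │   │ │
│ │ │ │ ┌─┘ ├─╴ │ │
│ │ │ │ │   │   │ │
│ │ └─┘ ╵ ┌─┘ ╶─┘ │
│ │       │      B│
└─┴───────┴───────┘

Checking each cell for number of passages:

Junctions found (3+ passages):
  (2, 0): 3 passages
  (2, 4): 3 passages
  (2, 7): 3 passages
  (3, 8): 3 passages
  (5, 2): 3 passages
  (5, 6): 3 passages
  (8, 3): 3 passages
  (8, 6): 3 passages
Total junctions: 8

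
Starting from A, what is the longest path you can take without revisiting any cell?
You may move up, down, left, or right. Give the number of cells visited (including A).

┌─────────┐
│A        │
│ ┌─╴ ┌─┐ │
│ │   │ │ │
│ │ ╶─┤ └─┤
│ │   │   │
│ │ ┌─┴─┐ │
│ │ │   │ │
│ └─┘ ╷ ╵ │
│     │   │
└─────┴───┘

Finding longest simple path using DFS:
Start: (0, 0)
Longest path visits 15 cells
Path: A → down → down → down → down → right → right → up → right → down → right → up → up → left → up

Solution:

┌─────────┐
│A        │
│ ┌─╴ ┌─┐ │
│↓│   │B│ │
│ │ ╶─┤ └─┤
│↓│   │↑ ↰│
│ │ ┌─┴─┐ │
│↓│ │↱ ↓│↑│
│ └─┘ ╷ ╵ │
│↳ → ↑│↳ ↑│
└─────┴───┘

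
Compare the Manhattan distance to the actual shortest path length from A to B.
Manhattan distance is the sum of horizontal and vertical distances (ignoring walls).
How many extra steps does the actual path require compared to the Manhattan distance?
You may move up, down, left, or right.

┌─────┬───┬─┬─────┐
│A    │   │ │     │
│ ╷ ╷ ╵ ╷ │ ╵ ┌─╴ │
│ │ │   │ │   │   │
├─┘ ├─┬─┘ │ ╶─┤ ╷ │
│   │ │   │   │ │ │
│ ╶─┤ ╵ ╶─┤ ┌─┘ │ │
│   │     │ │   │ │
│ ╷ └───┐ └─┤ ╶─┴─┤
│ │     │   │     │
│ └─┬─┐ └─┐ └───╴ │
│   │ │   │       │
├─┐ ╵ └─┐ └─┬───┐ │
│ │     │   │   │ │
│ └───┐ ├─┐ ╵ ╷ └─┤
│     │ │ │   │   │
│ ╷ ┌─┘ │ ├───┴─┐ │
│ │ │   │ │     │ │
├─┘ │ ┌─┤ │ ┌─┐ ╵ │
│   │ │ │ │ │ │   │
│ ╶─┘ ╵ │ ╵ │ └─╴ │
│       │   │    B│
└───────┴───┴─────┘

Manhattan distance: |10 - 0| + |8 - 0| = 18
Actual path length: 22
Extra steps: 22 - 18 = 4

Solution:

┌─────┬───┬─┬─────┐
│A ↓  │   │ │     │
│ ╷ ╷ ╵ ╷ │ ╵ ┌─╴ │
│ │↓│   │ │   │   │
├─┘ ├─┬─┘ │ ╶─┤ ╷ │
│↓ ↲│ │   │   │ │ │
│ ╶─┤ ╵ ╶─┤ ┌─┘ │ │
│↳ ↓│     │ │   │ │
│ ╷ └───┐ └─┤ ╶─┴─┤
│ │↳ → ↓│   │     │
│ └─┬─┐ └─┐ └───╴ │
│   │ │↳ ↓│       │
├─┐ ╵ └─┐ └─┬───┐ │
│ │     │↳ ↓│↱ ↓│ │
│ └───┐ ├─┐ ╵ ╷ └─┤
│     │ │ │↳ ↑│↳ ↓│
│ ╷ ┌─┘ │ ├───┴─┐ │
│ │ │   │ │     │↓│
├─┘ │ ┌─┤ │ ┌─┐ ╵ │
│   │ │ │ │ │ │  ↓│
│ ╶─┘ ╵ │ ╵ │ └─╴ │
│       │   │    B│
└───────┴───┴─────┘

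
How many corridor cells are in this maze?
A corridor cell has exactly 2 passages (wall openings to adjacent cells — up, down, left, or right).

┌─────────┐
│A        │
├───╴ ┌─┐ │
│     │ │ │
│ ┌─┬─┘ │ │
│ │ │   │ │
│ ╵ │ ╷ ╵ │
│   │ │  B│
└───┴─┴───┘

Counting cells with exactly 2 passages:
Total corridor cells: 14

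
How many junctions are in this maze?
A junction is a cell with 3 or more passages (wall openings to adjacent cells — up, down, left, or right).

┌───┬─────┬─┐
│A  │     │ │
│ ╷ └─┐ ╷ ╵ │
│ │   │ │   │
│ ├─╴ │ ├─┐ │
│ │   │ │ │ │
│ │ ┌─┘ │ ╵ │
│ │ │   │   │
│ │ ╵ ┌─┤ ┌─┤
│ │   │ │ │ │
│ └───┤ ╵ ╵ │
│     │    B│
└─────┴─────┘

Checking each cell for number of passages:

Junctions found (3+ passages):
  (0, 3): 3 passages
  (1, 5): 3 passages
  (3, 4): 3 passages
  (5, 4): 3 passages
Total junctions: 4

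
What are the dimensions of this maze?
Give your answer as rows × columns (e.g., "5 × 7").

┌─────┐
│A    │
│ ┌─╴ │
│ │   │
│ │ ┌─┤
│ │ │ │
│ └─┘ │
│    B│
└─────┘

Counting the maze dimensions:
Rows (vertical): 4
Columns (horizontal): 3
Dimensions: 4 × 3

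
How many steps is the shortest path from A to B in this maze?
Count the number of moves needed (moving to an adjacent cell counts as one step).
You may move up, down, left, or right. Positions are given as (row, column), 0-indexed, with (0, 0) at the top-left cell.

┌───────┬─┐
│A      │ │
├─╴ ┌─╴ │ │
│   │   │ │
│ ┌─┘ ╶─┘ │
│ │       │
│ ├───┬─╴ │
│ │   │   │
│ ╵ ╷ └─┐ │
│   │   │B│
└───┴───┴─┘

Using BFS to find shortest path:
Start: (0, 0), End: (4, 4)
Path found:
(0,0) → (0,1) → (0,2) → (0,3) → (1,3) → (1,2) → (2,2) → (2,3) → (2,4) → (3,4) → (4,4)
Number of steps: 10

Solution:

┌───────┬─┐
│A → → ↓│ │
├─╴ ┌─╴ │ │
│   │↓ ↲│ │
│ ┌─┘ ╶─┘ │
│ │  ↳ → ↓│
│ ├───┬─╴ │
│ │   │  ↓│
│ ╵ ╷ └─┐ │
│   │   │B│
└───┴───┴─┘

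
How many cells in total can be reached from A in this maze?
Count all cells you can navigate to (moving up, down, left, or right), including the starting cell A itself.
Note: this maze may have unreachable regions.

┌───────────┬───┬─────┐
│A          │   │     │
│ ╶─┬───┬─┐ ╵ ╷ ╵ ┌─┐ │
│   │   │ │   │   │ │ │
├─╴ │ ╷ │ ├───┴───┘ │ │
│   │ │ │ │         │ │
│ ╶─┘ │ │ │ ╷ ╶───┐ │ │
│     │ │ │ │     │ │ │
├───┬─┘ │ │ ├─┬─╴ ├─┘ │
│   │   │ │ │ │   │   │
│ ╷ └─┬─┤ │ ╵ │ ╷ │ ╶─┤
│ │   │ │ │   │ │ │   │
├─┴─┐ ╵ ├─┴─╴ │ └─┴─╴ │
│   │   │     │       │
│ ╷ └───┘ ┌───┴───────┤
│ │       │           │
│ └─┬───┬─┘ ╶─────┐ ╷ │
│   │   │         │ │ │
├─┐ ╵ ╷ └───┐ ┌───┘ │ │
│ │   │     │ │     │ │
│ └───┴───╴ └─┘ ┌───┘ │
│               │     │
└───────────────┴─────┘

Using BFS/flood-fill to find all reachable cells from A:
Maze size: 11 × 11 = 121 total cells
13 cell(s) are walled off and cannot be reached from A.
Reachable cells: 108

Reachable region (· marks reachable cells):

┌───────────┬───┬─────┐
│A · · · · ·│· ·│· · ·│
│ ╶─┬───┬─┐ ╵ ╷ ╵ ┌─┐ │
│· ·│· ·│ │· ·│· ·│·│·│
├─╴ │ ╷ │ ├───┴───┘ │ │
│· ·│·│·│ │· · · · ·│·│
│ ╶─┘ │ │ │ ╷ ╶───┐ │ │
│· · ·│·│ │·│· · ·│·│·│
├───┬─┘ │ │ ├─┬─╴ ├─┘ │
│   │· ·│ │·│·│· ·│· ·│
│ ╷ └─┬─┤ │ ╵ │ ╷ │ ╶─┤
│ │   │ │ │· ·│·│·│· ·│
├─┴─┐ ╵ ├─┴─╴ │ └─┴─╴ │
│· ·│   │· · ·│· · · ·│
│ ╷ └───┘ ┌───┴───────┤
│·│· · · ·│· · · · · ·│
│ └─┬───┬─┘ ╶─────┐ ╷ │
│· ·│· ·│· · · · ·│·│·│
├─┐ ╵ ╷ └───┐ ┌───┘ │ │
│·│· ·│· · ·│·│· · ·│·│
│ └───┴───╴ └─┘ ┌───┘ │
│· · · · · · · ·│· · ·│
└───────────────┴─────┘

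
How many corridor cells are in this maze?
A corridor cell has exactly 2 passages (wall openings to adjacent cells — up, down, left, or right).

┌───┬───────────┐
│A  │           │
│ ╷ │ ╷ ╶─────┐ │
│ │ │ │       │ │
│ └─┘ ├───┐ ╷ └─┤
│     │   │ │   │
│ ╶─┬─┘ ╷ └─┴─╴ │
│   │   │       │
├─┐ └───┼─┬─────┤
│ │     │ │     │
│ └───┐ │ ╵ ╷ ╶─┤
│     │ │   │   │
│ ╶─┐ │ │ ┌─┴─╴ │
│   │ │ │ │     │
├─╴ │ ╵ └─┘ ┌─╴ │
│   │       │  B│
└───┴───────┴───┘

Counting cells with exactly 2 passages:
Total corridor cells: 46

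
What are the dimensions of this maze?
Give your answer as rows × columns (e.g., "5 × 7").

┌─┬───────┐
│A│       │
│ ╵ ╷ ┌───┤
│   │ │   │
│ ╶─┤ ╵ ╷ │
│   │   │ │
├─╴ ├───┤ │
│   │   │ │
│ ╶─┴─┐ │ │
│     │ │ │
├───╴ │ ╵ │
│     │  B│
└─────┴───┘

Counting the maze dimensions:
Rows (vertical): 6
Columns (horizontal): 5
Dimensions: 6 × 5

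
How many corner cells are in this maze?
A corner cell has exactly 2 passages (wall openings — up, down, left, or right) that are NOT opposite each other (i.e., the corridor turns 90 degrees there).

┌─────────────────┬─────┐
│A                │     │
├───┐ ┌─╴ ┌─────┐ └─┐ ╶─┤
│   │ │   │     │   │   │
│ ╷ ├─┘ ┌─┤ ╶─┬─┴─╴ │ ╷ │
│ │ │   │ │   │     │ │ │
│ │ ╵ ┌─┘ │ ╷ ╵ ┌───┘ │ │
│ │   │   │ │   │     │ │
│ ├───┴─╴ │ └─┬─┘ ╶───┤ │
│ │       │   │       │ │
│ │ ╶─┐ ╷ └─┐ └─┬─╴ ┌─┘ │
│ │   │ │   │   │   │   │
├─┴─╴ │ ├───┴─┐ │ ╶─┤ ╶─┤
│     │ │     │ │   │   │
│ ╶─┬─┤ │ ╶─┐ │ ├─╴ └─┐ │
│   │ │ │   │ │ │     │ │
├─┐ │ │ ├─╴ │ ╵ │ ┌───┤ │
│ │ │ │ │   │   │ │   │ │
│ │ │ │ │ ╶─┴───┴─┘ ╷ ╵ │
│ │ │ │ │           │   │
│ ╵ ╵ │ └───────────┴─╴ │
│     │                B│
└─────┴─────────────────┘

Counting corner cells (2 non-opposite passages):
Total corners: 58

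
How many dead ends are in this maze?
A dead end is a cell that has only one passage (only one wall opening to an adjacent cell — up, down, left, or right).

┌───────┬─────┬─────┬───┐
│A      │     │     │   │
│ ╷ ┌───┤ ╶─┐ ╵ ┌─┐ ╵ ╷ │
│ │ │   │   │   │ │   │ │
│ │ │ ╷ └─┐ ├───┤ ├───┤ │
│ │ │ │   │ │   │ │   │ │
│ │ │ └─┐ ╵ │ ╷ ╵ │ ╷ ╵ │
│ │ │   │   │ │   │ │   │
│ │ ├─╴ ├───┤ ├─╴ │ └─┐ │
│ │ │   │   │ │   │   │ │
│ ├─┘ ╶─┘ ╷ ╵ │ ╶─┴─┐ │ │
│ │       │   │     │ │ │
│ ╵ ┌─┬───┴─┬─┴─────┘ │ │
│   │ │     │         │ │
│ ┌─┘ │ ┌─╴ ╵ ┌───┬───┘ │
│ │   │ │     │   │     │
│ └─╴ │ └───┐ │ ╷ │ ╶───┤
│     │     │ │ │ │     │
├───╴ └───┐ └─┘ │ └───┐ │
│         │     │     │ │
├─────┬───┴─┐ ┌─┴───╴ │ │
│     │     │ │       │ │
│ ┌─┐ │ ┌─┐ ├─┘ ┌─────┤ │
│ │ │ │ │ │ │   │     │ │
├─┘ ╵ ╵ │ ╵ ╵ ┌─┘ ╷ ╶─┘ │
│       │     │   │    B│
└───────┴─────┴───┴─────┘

Checking each cell for number of passages:

Dead ends found at positions:
  (0, 3)
  (1, 8)
  (4, 1)
  (5, 9)
  (6, 2)
  (7, 1)
  (7, 4)
  (8, 6)
  (9, 0)
  (9, 4)
  (10, 6)
  (11, 0)
  (11, 1)
  (11, 4)
  (11, 10)
  (12, 0)
  (12, 7)
Total dead ends: 17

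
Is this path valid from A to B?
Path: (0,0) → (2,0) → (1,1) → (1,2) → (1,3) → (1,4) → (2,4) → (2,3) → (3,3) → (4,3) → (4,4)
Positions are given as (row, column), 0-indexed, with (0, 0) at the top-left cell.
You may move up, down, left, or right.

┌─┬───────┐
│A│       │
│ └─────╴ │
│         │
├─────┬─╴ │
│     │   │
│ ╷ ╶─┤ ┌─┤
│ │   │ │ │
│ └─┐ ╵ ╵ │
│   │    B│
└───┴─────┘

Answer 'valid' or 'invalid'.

Checking path validity:
Result: Invalid move at step 1: cannot move from (0, 0) to (2, 0).

invalid

Correct solution:

┌─┬───────┐
│A│       │
│ └─────╴ │
│↳ → → → ↓│
├─────┬─╴ │
│     │↓ ↲│
│ ╷ ╶─┤ ┌─┤
│ │   │↓│ │
│ └─┐ ╵ ╵ │
│   │  ↳ B│
└───┴─────┘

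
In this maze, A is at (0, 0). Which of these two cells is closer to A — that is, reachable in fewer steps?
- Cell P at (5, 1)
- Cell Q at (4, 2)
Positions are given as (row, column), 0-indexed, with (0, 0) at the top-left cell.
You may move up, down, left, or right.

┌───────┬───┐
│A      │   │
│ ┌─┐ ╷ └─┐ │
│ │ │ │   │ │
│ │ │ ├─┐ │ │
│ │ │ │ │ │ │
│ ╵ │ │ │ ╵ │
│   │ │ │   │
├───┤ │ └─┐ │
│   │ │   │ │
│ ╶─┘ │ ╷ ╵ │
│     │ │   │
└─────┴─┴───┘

Shortest path A → P at (5, 1): 8 steps
Shortest path A → Q at (4, 2): 6 steps

Q is closer (6 steps vs 8 steps).

Path to P:

┌───────┬───┐
│A → ↓  │   │
│ ┌─┐ ╷ └─┐ │
│ │ │↓│   │ │
│ │ │ ├─┐ │ │
│ │ │↓│ │ │ │
│ ╵ │ │ │ ╵ │
│   │↓│ │   │
├───┤ │ └─┐ │
│   │↓│   │ │
│ ╶─┘ │ ╷ ╵ │
│  P ↲│ │   │
└─────┴─┴───┘

Path to Q:

┌───────┬───┐
│A → ↓  │   │
│ ┌─┐ ╷ └─┐ │
│ │ │↓│   │ │
│ │ │ ├─┐ │ │
│ │ │↓│ │ │ │
│ ╵ │ │ │ ╵ │
│   │↓│ │   │
├───┤ │ └─┐ │
│   │Q│   │ │
│ ╶─┘ │ ╷ ╵ │
│     │ │   │
└─────┴─┴───┘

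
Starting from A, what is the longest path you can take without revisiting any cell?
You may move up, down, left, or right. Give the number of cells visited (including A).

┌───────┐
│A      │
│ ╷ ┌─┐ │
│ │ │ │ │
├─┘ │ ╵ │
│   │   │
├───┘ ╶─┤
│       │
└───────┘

Finding longest simple path using DFS:
Start: (0, 0)
Longest path visits 10 cells
Path: A → right → right → right → down → down → left → down → left → left

Solution:

┌───────┐
│A → → ↓│
│ ╷ ┌─┐ │
│ │ │ │↓│
├─┘ │ ╵ │
│   │↓ ↲│
├───┘ ╶─┤
│B ← ↲  │
└───────┘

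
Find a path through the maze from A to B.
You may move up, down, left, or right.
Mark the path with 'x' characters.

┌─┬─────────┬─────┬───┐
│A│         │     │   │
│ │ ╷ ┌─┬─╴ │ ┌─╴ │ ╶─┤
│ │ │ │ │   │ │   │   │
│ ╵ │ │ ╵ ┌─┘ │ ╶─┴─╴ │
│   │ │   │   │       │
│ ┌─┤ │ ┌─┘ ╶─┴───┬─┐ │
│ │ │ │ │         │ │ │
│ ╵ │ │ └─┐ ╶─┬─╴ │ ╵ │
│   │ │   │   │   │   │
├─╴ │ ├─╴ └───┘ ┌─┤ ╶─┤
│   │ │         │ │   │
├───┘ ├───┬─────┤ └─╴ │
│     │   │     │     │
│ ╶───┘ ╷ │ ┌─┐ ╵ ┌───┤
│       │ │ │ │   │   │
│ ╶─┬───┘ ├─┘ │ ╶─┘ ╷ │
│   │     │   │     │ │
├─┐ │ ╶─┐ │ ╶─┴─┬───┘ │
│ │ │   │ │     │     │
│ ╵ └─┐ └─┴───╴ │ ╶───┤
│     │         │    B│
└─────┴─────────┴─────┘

Finding the shortest path through the maze:
Path length: 60 steps
Directions: down → down → right → up → up → right → right → right → right → down → left → down → left → down → down → right → down → right → right → right → up → right → up → left → left → left → up → right → up → up → right → right → down → left → down → right → right → right → down → down → left → down → right → down → left → left → down → left → down → right → right → up → right → down → down → left → left → down → right → right

Solution:

┌─┬─────────┬─────┬───┐
│A│x x x x x│x x x│   │
│ │ ╷ ┌─┬─╴ │ ┌─╴ │ ╶─┤
│x│x│ │ │x x│x│x x│   │
│ ╵ │ │ ╵ ┌─┘ │ ╶─┴─╴ │
│x x│ │x x│x x│x x x x│
│ ┌─┤ │ ┌─┘ ╶─┴───┬─┐ │
│ │ │ │x│  x x x x│ │x│
│ ╵ │ │ └─┐ ╶─┬─╴ │ ╵ │
│   │ │x x│   │x x│x x│
├─╴ │ ├─╴ └───┘ ┌─┤ ╶─┤
│   │ │  x x x x│ │x x│
├───┘ ├───┬─────┤ └─╴ │
│     │   │     │x x x│
│ ╶───┘ ╷ │ ┌─┐ ╵ ┌───┤
│       │ │ │ │x x│x x│
│ ╶─┬───┘ ├─┘ │ ╶─┘ ╷ │
│   │     │   │x x x│x│
├─┐ │ ╶─┐ │ ╶─┴─┬───┘ │
│ │ │   │ │     │x x x│
│ ╵ └─┐ └─┴───╴ │ ╶───┤
│     │         │x x B│
└─────┴─────────┴─────┘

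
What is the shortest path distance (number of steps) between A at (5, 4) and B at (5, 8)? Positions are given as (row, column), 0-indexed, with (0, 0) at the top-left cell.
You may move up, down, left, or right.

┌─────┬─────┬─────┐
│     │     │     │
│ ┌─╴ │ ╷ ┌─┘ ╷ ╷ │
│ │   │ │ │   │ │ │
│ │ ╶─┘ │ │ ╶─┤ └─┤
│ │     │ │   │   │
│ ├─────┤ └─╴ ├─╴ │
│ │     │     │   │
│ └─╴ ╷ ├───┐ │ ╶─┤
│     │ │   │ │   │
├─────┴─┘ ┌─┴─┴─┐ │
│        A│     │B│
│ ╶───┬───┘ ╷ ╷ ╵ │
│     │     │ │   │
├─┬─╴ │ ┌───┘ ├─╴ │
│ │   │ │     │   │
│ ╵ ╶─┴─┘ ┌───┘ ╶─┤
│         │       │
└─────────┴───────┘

Finding path from (5, 4) to (5, 8):
Path: (5,4) → (5,3) → (5,2) → (5,1) → (5,0) → (6,0) → (6,1) → (6,2) → (7,2) → (7,1) → (8,1) → (8,2) → (8,3) → (8,4) → (7,4) → (7,5) → (7,6) → (6,6) → (5,6) → (5,7) → (6,7) → (6,8) → (5,8)
Distance: 22 steps

Solution:

┌─────┬─────┬─────┐
│     │     │     │
│ ┌─╴ │ ╷ ┌─┘ ╷ ╷ │
│ │   │ │ │   │ │ │
│ │ ╶─┘ │ │ ╶─┤ └─┤
│ │     │ │   │   │
│ ├─────┤ └─╴ ├─╴ │
│ │     │     │   │
│ └─╴ ╷ ├───┐ │ ╶─┤
│     │ │   │ │   │
├─────┴─┘ ┌─┴─┴─┐ │
│↓ ← ← ← A│  ↱ ↓│B│
│ ╶───┬───┘ ╷ ╷ ╵ │
│↳ → ↓│     │↑│↳ ↑│
├─┬─╴ │ ┌───┘ ├─╴ │
│ │↓ ↲│ │↱ → ↑│   │
│ ╵ ╶─┴─┘ ┌───┘ ╶─┤
│  ↳ → → ↑│       │
└─────────┴───────┘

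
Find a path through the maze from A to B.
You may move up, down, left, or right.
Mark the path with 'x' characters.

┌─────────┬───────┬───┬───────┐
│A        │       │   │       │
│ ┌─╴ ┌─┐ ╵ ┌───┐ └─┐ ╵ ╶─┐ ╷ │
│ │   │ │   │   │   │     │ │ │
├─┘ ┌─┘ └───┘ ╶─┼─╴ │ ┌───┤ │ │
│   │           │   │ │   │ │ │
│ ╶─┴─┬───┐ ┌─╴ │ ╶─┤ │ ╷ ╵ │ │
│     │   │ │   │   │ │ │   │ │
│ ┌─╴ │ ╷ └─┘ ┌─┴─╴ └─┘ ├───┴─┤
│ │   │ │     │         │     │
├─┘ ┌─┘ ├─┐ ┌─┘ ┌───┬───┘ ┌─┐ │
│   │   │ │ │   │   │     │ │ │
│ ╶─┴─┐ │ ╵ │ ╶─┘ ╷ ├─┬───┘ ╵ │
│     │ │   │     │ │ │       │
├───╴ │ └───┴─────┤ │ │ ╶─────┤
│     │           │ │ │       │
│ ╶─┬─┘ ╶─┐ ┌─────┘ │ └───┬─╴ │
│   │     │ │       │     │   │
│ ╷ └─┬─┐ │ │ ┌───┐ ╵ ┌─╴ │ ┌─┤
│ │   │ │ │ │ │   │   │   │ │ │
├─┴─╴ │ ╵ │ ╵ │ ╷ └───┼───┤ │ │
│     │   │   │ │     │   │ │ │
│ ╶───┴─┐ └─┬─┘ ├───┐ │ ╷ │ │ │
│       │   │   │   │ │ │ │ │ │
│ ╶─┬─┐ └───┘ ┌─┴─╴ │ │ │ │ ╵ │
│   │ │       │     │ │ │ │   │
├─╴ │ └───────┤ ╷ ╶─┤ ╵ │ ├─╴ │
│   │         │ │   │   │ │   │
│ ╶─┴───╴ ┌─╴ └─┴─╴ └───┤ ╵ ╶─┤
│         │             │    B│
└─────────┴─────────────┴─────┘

Finding the shortest path through the maze:
Path length: 56 steps
Directions: right → right → down → left → down → left → down → right → right → down → left → down → left → down → right → right → down → left → left → down → right → down → right → down → left → left → down → right → right → right → down → right → right → right → up → right → up → up → right → down → right → right → down → down → down → right → up → up → up → right → down → down → down → down → right → right

Solution:

┌─────────┬───────┬───┬───────┐
│A x x    │       │   │       │
│ ┌─╴ ┌─┐ ╵ ┌───┐ └─┐ ╵ ╶─┐ ╷ │
│ │x x│ │   │   │   │     │ │ │
├─┘ ┌─┘ └───┘ ╶─┼─╴ │ ┌───┤ │ │
│x x│           │   │ │   │ │ │
│ ╶─┴─┬───┐ ┌─╴ │ ╶─┤ │ ╷ ╵ │ │
│x x x│   │ │   │   │ │ │   │ │
│ ┌─╴ │ ╷ └─┘ ┌─┴─╴ └─┘ ├───┴─┤
│ │x x│ │     │         │     │
├─┘ ┌─┘ ├─┐ ┌─┘ ┌───┬───┘ ┌─┐ │
│x x│   │ │ │   │   │     │ │ │
│ ╶─┴─┐ │ ╵ │ ╶─┘ ╷ ├─┬───┘ ╵ │
│x x x│ │   │     │ │ │       │
├───╴ │ └───┴─────┤ │ │ ╶─────┤
│x x x│           │ │ │       │
│ ╶─┬─┘ ╶─┐ ┌─────┘ │ └───┬─╴ │
│x x│     │ │       │     │   │
│ ╷ └─┬─┐ │ │ ┌───┐ ╵ ┌─╴ │ ┌─┤
│ │x x│ │ │ │ │x x│   │   │ │ │
├─┴─╴ │ ╵ │ ╵ │ ╷ └───┼───┤ │ │
│x x x│   │   │x│x x x│x x│ │ │
│ ╶───┴─┐ └─┬─┘ ├───┐ │ ╷ │ │ │
│x x x x│   │x x│   │x│x│x│ │ │
│ ╶─┬─┐ └───┘ ┌─┴─╴ │ │ │ │ ╵ │
│   │ │x x x x│     │x│x│x│   │
├─╴ │ └───────┤ ╷ ╶─┤ ╵ │ ├─╴ │
│   │         │ │   │x x│x│   │
│ ╶─┴───╴ ┌─╴ └─┴─╴ └───┤ ╵ ╶─┤
│         │             │x x B│
└─────────┴─────────────┴─────┘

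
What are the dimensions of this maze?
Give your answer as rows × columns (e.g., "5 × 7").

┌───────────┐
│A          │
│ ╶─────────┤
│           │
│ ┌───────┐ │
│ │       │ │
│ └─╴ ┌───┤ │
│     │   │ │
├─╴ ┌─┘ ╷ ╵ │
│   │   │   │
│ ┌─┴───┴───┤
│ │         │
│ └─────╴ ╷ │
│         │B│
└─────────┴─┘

Counting the maze dimensions:
Rows (vertical): 7
Columns (horizontal): 6
Dimensions: 7 × 6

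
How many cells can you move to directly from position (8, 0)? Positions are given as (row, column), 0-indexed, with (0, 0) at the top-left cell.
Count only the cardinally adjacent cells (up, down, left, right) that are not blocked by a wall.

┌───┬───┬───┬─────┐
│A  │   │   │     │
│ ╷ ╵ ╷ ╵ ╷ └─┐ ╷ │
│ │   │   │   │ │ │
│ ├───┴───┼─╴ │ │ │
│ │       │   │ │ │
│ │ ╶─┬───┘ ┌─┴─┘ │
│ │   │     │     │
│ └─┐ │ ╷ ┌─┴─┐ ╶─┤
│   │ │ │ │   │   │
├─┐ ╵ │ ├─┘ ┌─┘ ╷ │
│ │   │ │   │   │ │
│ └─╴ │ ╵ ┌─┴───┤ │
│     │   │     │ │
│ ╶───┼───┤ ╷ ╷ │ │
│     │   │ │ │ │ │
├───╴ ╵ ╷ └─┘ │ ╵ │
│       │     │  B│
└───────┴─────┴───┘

Checking passable neighbors of (8, 0):
Neighbors: (8, 1)
Count: 1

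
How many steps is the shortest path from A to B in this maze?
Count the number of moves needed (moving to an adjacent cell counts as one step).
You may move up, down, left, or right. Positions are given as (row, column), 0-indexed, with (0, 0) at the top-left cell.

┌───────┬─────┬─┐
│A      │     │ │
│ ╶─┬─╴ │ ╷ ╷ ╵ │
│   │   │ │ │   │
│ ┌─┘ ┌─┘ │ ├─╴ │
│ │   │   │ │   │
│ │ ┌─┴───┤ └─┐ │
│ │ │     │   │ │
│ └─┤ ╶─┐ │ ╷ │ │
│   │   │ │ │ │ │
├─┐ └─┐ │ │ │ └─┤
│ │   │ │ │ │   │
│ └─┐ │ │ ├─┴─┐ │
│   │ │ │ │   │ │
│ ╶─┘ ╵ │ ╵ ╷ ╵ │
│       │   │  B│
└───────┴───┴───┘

Using BFS to find shortest path:
Start: (0, 0), End: (7, 7)
Path found:
(0,0) → (1,0) → (2,0) → (3,0) → (4,0) → (4,1) → (5,1) → (5,2) → (6,2) → (7,2) → (7,3) → (6,3) → (5,3) → (4,3) → (4,2) → (3,2) → (3,3) → (3,4) → (4,4) → (5,4) → (6,4) → (7,4) → (7,5) → (6,5) → (6,6) → (7,6) → (7,7)
Number of steps: 26

Solution:

┌───────┬─────┬─┐
│A      │     │ │
│ ╶─┬─╴ │ ╷ ╷ ╵ │
│↓  │   │ │ │   │
│ ┌─┘ ┌─┘ │ ├─╴ │
│↓│   │   │ │   │
│ │ ┌─┴───┤ └─┐ │
│↓│ │↱ → ↓│   │ │
│ └─┤ ╶─┐ │ ╷ │ │
│↳ ↓│↑ ↰│↓│ │ │ │
├─┐ └─┐ │ │ │ └─┤
│ │↳ ↓│↑│↓│ │   │
│ └─┐ │ │ ├─┴─┐ │
│   │↓│↑│↓│↱ ↓│ │
│ ╶─┘ ╵ │ ╵ ╷ ╵ │
│    ↳ ↑│↳ ↑│↳ B│
└───────┴───┴───┘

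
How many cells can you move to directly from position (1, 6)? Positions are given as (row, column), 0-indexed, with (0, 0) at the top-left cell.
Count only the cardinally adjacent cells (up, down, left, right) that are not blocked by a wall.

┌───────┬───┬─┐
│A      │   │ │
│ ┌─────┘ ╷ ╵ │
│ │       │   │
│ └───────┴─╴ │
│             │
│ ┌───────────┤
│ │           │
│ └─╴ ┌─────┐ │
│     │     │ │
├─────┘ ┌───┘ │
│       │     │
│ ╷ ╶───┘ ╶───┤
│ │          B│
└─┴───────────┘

Checking passable neighbors of (1, 6):
Neighbors: (0, 6), (2, 6), (1, 5)
Count: 3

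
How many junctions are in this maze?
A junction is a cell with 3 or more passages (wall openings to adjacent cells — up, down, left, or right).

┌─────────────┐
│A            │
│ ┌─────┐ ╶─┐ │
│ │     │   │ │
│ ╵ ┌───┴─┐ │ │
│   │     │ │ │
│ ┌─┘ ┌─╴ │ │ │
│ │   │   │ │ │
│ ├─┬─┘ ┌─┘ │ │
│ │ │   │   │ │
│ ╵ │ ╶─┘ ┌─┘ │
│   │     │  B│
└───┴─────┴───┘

Checking each cell for number of passages:

Junctions found (3+ passages):
  (0, 4): 3 passages
  (2, 0): 3 passages
Total junctions: 2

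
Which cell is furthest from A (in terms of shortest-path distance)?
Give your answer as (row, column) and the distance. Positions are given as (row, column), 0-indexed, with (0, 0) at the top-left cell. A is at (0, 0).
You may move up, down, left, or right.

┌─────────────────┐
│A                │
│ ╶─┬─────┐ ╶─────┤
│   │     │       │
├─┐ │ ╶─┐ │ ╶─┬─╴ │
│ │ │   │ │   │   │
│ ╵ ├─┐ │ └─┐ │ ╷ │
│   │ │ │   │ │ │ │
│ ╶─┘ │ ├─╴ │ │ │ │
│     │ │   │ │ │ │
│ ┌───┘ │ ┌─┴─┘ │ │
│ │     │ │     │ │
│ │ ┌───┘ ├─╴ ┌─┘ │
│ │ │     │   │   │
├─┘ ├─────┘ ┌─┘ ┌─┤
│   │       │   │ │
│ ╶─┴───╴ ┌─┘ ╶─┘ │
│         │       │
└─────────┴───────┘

Computing BFS distances from A to all cells:
Furthest cell: (6, 2)
Distance: 46 steps

Path from A to the furthest cell:

┌─────────────────┐
│A → → → → ↓      │
│ ╶─┬─────┐ ╶─────┤
│   │↱ → ↓│↳ → → ↓│
├─┐ │ ╶─┐ │ ╶─┬─╴ │
│ │ │↑ ↰│↓│   │↓ ↲│
│ ╵ ├─┐ │ └─┐ │ ╷ │
│   │ │↑│↳ ↓│ │↓│ │
│ ╶─┘ │ ├─╴ │ │ │ │
│     │↑│↓ ↲│ │↓│ │
│ ┌───┘ │ ┌─┴─┘ │ │
│ │↱ → ↑│↓│  ↓ ↲│ │
│ │ ┌───┘ ├─╴ ┌─┘ │
│ │↑│B ← ↲│↓ ↲│   │
├─┘ ├─────┘ ┌─┘ ┌─┤
│↱ ↑│    ↓ ↲│   │ │
│ ╶─┴───╴ ┌─┘ ╶─┘ │
│↑ ← ← ← ↲│       │
└─────────┴───────┘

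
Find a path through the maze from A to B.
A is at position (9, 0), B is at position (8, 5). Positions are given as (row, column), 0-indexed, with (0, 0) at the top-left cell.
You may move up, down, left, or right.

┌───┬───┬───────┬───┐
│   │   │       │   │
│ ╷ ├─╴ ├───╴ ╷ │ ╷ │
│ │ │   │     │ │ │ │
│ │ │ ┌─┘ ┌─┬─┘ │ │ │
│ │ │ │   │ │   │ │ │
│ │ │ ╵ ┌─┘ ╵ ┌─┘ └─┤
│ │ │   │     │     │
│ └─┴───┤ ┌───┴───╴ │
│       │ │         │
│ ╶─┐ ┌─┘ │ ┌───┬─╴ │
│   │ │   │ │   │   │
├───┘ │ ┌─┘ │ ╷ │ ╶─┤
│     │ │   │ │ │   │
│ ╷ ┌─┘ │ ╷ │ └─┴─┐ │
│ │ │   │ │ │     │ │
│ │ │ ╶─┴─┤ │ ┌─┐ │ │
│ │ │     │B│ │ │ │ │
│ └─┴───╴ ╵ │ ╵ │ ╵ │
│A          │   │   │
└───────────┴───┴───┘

Finding the shortest path from (9, 0) to (8, 5):
Path length: 6 steps
Directions: right → right → right → right → right → up

Solution:

┌───┬───┬───────┬───┐
│   │   │       │   │
│ ╷ ├─╴ ├───╴ ╷ │ ╷ │
│ │ │   │     │ │ │ │
│ │ │ ┌─┘ ┌─┬─┘ │ │ │
│ │ │ │   │ │   │ │ │
│ │ │ ╵ ┌─┘ ╵ ┌─┘ └─┤
│ │ │   │     │     │
│ └─┴───┤ ┌───┴───╴ │
│       │ │         │
│ ╶─┐ ┌─┘ │ ┌───┬─╴ │
│   │ │   │ │   │   │
├───┘ │ ┌─┘ │ ╷ │ ╶─┤
│     │ │   │ │ │   │
│ ╷ ┌─┘ │ ╷ │ └─┴─┐ │
│ │ │   │ │ │     │ │
│ │ │ ╶─┴─┤ │ ┌─┐ │ │
│ │ │     │B│ │ │ │ │
│ └─┴───╴ ╵ │ ╵ │ ╵ │
│A → → → → ↑│   │   │
└───────────┴───┴───┘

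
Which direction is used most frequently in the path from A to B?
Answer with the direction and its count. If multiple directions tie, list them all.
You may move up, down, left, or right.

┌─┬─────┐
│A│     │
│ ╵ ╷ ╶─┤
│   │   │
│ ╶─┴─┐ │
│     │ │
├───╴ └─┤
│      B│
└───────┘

Directions: down, down, right, right, down, right
Counts: {'down': 3, 'right': 3}
Most common: down and right (tied at 3 times each)

Solution:

┌─┬─────┐
│A│     │
│ ╵ ╷ ╶─┤
│↓  │   │
│ ╶─┴─┐ │
│↳ → ↓│ │
├───╴ └─┤
│    ↳ B│
└───────┘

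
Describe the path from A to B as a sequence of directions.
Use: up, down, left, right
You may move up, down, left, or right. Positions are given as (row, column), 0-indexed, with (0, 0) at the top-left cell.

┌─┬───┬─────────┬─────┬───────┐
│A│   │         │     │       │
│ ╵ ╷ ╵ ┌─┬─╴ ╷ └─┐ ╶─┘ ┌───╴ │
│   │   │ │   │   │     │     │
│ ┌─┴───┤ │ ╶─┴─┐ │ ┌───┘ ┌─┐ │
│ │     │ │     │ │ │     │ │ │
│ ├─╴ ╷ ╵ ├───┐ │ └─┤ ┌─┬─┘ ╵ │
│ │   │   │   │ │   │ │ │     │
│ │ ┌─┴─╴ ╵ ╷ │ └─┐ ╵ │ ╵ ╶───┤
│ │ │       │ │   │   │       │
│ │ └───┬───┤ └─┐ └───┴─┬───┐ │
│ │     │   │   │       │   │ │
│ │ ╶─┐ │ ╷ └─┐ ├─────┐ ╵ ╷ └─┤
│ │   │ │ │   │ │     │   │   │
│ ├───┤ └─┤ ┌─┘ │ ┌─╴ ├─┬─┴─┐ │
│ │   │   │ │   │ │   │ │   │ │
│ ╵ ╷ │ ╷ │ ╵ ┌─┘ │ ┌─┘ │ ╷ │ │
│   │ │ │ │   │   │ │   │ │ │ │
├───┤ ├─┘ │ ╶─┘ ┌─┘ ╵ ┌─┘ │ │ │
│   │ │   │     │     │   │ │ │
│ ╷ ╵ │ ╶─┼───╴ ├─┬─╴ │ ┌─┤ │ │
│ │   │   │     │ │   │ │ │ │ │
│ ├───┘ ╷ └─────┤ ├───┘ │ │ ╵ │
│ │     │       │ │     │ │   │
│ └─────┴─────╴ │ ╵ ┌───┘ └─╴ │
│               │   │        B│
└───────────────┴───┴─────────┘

Finding the path and converting it to directions:
Path through cells: (0,0) → (1,0) → (1,1) → (0,1) → (0,2) → (1,2) → (1,3) → (0,3) → (0,4) → (0,5) → (0,6) → (1,6) → (1,5) → (2,5) → (2,6) → (2,7) → (3,7) → (4,7) → (4,8) → (5,8) → (5,9) → (5,10) → (5,11) → (6,11) → (6,12) → (5,12) → (5,13) → (6,13) → (6,14) → (7,14) → (8,14) → (9,14) → (10,14) → (11,14) → (12,14)
Directions: down, right, up, right, down, right, up, right, right, right, down, left, down, right, right, down, down, right, down, right, right, right, down, right, up, right, down, right, down, down, down, down, down, down

Solution:

┌─┬───┬─────────┬─────┬───────┐
│A│↱ ↓│↱ → → ↓  │     │       │
│ ╵ ╷ ╵ ┌─┬─╴ ╷ └─┐ ╶─┘ ┌───╴ │
│↳ ↑│↳ ↑│ │↓ ↲│   │     │     │
│ ┌─┴───┤ │ ╶─┴─┐ │ ┌───┘ ┌─┐ │
│ │     │ │↳ → ↓│ │ │     │ │ │
│ ├─╴ ╷ ╵ ├───┐ │ └─┤ ┌─┬─┘ ╵ │
│ │   │   │   │↓│   │ │ │     │
│ │ ┌─┴─╴ ╵ ╷ │ └─┐ ╵ │ ╵ ╶───┤
│ │ │       │ │↳ ↓│   │       │
│ │ └───┬───┤ └─┐ └───┴─┬───┐ │
│ │     │   │   │↳ → → ↓│↱ ↓│ │
│ │ ╶─┐ │ ╷ └─┐ ├─────┐ ╵ ╷ └─┤
│ │   │ │ │   │ │     │↳ ↑│↳ ↓│
│ ├───┤ └─┤ ┌─┘ │ ┌─╴ ├─┬─┴─┐ │
│ │   │   │ │   │ │   │ │   │↓│
│ ╵ ╷ │ ╷ │ ╵ ┌─┘ │ ┌─┘ │ ╷ │ │
│   │ │ │ │   │   │ │   │ │ │↓│
├───┤ ├─┘ │ ╶─┘ ┌─┘ ╵ ┌─┘ │ │ │
│   │ │   │     │     │   │ │↓│
│ ╷ ╵ │ ╶─┼───╴ ├─┬─╴ │ ┌─┤ │ │
│ │   │   │     │ │   │ │ │ │↓│
│ ├───┘ ╷ └─────┤ ├───┘ │ │ ╵ │
│ │     │       │ │     │ │  ↓│
│ └─────┴─────╴ │ ╵ ┌───┘ └─╴ │
│               │   │        B│
└───────────────┴───┴─────────┘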